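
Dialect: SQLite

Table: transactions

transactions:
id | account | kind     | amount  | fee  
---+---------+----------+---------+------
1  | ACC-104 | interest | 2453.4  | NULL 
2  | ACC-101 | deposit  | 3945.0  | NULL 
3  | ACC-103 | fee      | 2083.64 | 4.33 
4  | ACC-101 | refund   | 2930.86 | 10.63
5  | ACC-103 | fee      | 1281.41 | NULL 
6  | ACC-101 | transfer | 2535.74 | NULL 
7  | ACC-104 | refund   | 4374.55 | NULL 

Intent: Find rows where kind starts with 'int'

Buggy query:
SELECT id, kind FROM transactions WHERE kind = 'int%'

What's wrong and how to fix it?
Bug: '=' compares the literal string including the % character; pattern matching needs LIKE

Fix: Replace '=' with LIKE so 'int%' is treated as a pattern

Corrected query:
SELECT id, kind FROM transactions WHERE kind LIKE 'int%'

Result:
id | kind    
---+---------
1  | interest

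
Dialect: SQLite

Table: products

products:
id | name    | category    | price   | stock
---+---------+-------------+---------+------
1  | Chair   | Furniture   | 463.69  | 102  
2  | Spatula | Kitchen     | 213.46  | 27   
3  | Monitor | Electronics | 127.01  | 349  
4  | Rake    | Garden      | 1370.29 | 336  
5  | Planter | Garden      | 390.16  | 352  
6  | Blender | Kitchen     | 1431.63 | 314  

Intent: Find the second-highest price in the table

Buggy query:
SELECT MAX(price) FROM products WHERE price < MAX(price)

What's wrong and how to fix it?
Bug: MAX(price) on the right of the comparison is an aggregate-in-WHERE error

Fix: Compute the overall MAX in a subquery, then take MAX of rows below it

Corrected query:
SELECT MAX(price) FROM products WHERE price < (SELECT MAX(price) FROM products)

Result:
MAX(price)
----------
1370.29   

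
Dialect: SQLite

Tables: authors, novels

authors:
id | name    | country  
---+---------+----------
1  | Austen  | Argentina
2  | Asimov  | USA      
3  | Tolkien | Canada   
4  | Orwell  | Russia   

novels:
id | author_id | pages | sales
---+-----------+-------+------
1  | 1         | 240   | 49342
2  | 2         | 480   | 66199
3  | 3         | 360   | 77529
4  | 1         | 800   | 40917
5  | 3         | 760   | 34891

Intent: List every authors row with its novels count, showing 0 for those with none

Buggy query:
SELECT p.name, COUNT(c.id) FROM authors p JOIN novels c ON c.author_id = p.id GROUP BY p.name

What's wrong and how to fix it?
Bug: An inner join excludes parents with zero children

Fix: Use LEFT JOIN so parents without children still appear (COUNT(c.id) gives 0)

Corrected query:
SELECT p.name, COUNT(c.id) FROM authors p LEFT JOIN novels c ON c.author_id = p.id GROUP BY p.name

Result:
name    | COUNT(c.id)
--------+------------
Asimov  | 1          
Austen  | 2          
Orwell  | 0          
Tolkien | 2          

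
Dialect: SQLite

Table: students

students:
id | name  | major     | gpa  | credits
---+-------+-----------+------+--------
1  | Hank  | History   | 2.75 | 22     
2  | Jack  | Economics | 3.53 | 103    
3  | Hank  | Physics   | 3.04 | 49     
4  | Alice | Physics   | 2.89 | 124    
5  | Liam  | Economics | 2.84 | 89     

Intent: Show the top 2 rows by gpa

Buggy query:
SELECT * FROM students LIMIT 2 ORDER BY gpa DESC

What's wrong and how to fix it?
Bug: ORDER BY cannot follow LIMIT; LIMIT is the final clause

Fix: Swap the clauses: ORDER BY first, then LIMIT

Corrected query:
SELECT * FROM students ORDER BY gpa DESC LIMIT 2

Result:
id | name | major     | gpa  | credits
---+------+-----------+------+--------
2  | Jack | Economics | 3.53 | 103    
3  | Hank | Physics   | 3.04 | 49     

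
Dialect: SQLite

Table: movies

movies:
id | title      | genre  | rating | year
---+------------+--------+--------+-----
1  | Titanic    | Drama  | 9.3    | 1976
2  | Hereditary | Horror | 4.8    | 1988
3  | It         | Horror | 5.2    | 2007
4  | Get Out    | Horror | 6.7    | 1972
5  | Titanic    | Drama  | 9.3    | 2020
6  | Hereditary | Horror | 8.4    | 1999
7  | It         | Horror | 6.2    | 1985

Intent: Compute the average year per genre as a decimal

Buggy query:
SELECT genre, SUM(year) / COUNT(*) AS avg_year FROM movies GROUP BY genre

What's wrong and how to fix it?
Bug: SUM(year) and COUNT(*) are both integers; the division truncates the fractional part

Fix: Cast one side to REAL so the division keeps the fractional part

Corrected query:
SELECT genre, SUM(year) * 1.0 / COUNT(*) AS avg_year FROM movies GROUP BY genre

Result:
genre  | avg_year
-------+---------
Drama  | 1998    
Horror | 1990.2  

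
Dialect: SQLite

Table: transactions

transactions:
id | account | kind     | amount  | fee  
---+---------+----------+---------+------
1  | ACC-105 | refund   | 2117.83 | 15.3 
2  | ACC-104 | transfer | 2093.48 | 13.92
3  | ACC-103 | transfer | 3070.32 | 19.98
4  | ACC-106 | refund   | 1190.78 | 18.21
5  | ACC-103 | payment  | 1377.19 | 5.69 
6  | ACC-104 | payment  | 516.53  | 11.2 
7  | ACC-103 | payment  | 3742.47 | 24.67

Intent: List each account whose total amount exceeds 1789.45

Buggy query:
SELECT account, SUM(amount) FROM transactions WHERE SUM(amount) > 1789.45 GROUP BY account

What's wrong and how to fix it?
Bug: SUM(amount) is an aggregate, but WHERE filters rows before aggregation

Fix: Use HAVING (which filters groups after aggregation) instead of WHERE

Corrected query:
SELECT account, SUM(amount) FROM transactions GROUP BY account HAVING SUM(amount) > 1789.45

Result:
account | SUM(amount)
--------+------------
ACC-103 | 8189.98    
ACC-104 | 2610.01    
ACC-105 | 2117.83    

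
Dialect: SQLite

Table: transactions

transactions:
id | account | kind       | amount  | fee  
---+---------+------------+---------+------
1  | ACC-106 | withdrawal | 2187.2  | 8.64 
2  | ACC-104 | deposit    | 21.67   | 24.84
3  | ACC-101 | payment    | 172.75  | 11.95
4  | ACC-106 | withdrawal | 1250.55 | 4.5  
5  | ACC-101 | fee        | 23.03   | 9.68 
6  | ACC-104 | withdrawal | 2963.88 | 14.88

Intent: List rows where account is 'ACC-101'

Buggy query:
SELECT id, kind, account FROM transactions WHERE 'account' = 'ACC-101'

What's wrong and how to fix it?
Bug: 'account' in single quotes is a string literal, not the column; the comparison is literal-vs-literal and never true

Fix: Reference the column as account without single quotes

Corrected query:
SELECT id, kind, account FROM transactions WHERE account = 'ACC-101'

Result:
id | kind    | account
---+---------+--------
3  | payment | ACC-101
5  | fee     | ACC-101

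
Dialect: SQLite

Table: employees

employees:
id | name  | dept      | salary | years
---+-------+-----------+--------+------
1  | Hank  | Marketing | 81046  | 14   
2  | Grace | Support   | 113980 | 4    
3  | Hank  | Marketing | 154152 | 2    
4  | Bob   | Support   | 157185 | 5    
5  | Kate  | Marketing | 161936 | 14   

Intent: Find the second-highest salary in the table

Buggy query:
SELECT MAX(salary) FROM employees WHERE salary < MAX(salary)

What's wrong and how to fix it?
Bug: The inner MAX is an aggregate inside WHERE, which is not allowed

Fix: Compute the overall MAX in a subquery, then take MAX of rows below it

Corrected query:
SELECT MAX(salary) FROM employees WHERE salary < (SELECT MAX(salary) FROM employees)

Result:
MAX(salary)
-----------
157185     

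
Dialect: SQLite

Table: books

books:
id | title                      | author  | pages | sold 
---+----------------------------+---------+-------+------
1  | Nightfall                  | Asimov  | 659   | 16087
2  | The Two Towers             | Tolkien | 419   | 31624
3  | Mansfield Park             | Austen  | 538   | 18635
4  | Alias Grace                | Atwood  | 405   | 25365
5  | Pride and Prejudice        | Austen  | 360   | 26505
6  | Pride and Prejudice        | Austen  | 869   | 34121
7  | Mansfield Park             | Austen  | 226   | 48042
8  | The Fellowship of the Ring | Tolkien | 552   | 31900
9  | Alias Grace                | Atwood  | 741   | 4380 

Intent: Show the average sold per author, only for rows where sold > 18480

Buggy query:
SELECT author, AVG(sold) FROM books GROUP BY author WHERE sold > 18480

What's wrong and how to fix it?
Bug: Row-level WHERE must come before GROUP BY in the clause order

Fix: Place WHERE between FROM and GROUP BY

Corrected query:
SELECT author, AVG(sold) FROM books WHERE sold > 18480 GROUP BY author

Result:
author  | AVG(sold)
--------+----------
Atwood  | 25365    
Austen  | 31825.75 
Tolkien | 31762    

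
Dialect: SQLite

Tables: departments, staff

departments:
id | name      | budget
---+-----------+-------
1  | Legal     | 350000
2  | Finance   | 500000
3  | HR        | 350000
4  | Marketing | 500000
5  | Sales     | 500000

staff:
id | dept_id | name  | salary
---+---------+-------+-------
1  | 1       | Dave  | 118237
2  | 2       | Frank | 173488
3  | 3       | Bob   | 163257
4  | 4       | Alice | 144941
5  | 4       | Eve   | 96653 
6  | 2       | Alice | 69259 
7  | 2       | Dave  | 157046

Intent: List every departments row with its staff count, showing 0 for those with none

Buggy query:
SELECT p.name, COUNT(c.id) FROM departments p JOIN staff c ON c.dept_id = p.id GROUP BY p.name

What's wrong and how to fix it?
Bug: An inner join excludes parents with zero children

Fix: Use LEFT JOIN so parents without children still appear (COUNT(c.id) gives 0)

Corrected query:
SELECT p.name, COUNT(c.id) FROM departments p LEFT JOIN staff c ON c.dept_id = p.id GROUP BY p.name

Result:
name      | COUNT(c.id)
----------+------------
Finance   | 3          
HR        | 1          
Legal     | 1          
Marketing | 2          
Sales     | 0          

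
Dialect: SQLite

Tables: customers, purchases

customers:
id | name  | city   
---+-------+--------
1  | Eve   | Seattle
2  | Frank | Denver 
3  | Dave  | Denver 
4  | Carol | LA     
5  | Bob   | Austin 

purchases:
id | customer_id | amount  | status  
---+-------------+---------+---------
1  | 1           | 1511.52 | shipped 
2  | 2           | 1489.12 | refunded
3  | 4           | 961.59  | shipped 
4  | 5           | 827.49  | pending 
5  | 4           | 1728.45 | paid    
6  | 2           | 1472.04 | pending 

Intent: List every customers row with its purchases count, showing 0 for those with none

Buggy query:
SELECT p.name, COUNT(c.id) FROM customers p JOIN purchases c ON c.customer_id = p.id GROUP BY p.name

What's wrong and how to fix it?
Bug: An inner join excludes parents with zero children

Fix: Switch to LEFT JOIN to retain unmatched parent rows

Corrected query:
SELECT p.name, COUNT(c.id) FROM customers p LEFT JOIN purchases c ON c.customer_id = p.id GROUP BY p.name

Result:
name  | COUNT(c.id)
------+------------
Bob   | 1          
Carol | 2          
Dave  | 0          
Eve   | 1          
Frank | 2          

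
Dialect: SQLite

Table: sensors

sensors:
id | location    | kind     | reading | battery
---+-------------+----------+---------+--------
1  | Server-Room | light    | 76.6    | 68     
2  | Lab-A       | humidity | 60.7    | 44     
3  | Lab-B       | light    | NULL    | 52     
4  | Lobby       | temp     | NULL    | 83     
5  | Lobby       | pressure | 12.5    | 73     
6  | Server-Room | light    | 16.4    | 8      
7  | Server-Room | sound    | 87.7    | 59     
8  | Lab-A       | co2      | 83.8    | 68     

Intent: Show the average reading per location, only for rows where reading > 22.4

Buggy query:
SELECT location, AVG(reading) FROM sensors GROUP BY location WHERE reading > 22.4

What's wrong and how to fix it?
Bug: WHERE cannot follow GROUP BY

Fix: Place WHERE between FROM and GROUP BY

Corrected query:
SELECT location, AVG(reading) FROM sensors WHERE reading > 22.4 GROUP BY location

Result:
location    | AVG(reading)
------------+-------------
Lab-A       | 72.25       
Server-Room | 82.15       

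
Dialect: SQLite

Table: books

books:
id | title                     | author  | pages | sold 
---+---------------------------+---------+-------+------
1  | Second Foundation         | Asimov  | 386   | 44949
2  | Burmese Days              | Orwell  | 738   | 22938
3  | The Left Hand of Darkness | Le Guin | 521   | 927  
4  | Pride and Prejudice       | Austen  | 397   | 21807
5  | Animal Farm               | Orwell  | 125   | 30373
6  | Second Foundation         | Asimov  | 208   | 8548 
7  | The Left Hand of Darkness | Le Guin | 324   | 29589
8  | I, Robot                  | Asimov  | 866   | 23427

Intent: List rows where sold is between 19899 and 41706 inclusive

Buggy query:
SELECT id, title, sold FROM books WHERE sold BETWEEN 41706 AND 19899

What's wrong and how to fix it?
Bug: The bounds are reversed; BETWEEN a AND b requires a <= b to match anything

Fix: Write BETWEEN 19899 AND 41706

Corrected query:
SELECT id, title, sold FROM books WHERE sold BETWEEN 19899 AND 41706

Result:
id | title                     | sold 
---+---------------------------+------
2  | Burmese Days              | 22938
4  | Pride and Prejudice       | 21807
5  | Animal Farm               | 30373
7  | The Left Hand of Darkness | 29589
8  | I, Robot                  | 23427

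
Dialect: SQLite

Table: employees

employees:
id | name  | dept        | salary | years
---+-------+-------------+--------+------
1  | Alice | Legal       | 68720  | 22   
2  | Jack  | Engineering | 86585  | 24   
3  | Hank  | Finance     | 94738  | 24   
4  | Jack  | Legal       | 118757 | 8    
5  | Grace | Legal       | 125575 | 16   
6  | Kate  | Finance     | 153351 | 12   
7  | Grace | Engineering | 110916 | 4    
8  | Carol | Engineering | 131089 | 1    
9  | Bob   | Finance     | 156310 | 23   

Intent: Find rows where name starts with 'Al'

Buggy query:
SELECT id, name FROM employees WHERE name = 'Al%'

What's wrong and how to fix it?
Bug: '=' compares the literal string including the % character; pattern matching needs LIKE

Fix: Use LIKE for wildcard pattern matching

Corrected query:
SELECT id, name FROM employees WHERE name LIKE 'Al%'

Result:
id | name 
---+------
1  | Alice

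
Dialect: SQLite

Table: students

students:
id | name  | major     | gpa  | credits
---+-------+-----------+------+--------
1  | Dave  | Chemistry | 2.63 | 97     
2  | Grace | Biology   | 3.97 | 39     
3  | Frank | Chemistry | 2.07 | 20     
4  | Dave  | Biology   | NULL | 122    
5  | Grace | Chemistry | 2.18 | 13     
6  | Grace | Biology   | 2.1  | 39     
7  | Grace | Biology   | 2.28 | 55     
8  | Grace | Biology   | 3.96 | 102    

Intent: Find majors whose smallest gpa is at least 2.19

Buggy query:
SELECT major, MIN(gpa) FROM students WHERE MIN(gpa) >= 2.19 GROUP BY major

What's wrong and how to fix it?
Bug: Aggregates like MIN are computed per group after WHERE runs

Fix: Replace WHERE with HAVING after the GROUP BY

Corrected query:
SELECT major, MIN(gpa) FROM students GROUP BY major HAVING MIN(gpa) >= 2.19

Result:
(no rows)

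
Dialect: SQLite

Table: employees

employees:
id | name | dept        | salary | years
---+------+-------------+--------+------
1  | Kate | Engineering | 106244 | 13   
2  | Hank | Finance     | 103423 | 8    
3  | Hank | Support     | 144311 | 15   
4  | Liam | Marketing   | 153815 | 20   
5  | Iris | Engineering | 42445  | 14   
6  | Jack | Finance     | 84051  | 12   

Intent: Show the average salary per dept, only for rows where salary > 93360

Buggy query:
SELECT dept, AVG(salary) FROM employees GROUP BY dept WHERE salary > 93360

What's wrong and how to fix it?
Bug: Row-level WHERE must come before GROUP BY in the clause order

Fix: Place WHERE between FROM and GROUP BY

Corrected query:
SELECT dept, AVG(salary) FROM employees WHERE salary > 93360 GROUP BY dept

Result:
dept        | AVG(salary)
------------+------------
Engineering | 106244     
Finance     | 103423     
Marketing   | 153815     
Support     | 144311     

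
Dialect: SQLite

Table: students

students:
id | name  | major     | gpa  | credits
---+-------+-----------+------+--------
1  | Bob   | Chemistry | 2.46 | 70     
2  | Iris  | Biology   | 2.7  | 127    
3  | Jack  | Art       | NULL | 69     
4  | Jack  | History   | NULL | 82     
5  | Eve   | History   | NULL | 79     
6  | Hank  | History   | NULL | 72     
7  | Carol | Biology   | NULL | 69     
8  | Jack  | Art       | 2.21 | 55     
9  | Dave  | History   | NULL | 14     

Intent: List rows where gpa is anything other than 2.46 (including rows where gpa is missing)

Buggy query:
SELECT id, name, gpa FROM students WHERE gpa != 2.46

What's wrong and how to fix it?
Bug: 'gpa != 2.46' is unknown when gpa is NULL, so NULL rows are silently excluded

Fix: Add an explicit OR gpa IS NULL to include the missing-value rows

Corrected query:
SELECT id, name, gpa FROM students WHERE gpa != 2.46 OR gpa IS NULL

Result:
id | name  | gpa 
---+-------+-----
2  | Iris  | 2.7 
3  | Jack  | NULL
4  | Jack  | NULL
5  | Eve   | NULL
6  | Hank  | NULL
7  | Carol | NULL
8  | Jack  | 2.21
9  | Dave  | NULL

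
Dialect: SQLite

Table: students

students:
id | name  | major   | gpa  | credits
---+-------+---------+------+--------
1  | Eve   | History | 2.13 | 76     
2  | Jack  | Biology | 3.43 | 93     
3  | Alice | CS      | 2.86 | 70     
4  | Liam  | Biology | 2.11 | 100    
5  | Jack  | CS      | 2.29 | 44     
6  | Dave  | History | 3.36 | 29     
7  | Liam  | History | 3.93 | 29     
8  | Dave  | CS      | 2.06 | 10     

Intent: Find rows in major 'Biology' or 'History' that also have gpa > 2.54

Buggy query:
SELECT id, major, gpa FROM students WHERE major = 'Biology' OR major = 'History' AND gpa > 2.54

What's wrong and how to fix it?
Bug: AND binds tighter than OR, so this parses as major = 'Biology' OR (major = 'History' AND gpa > 2.54)

Fix: Add parentheses around the OR so the AND applies to both alternatives

Corrected query:
SELECT id, major, gpa FROM students WHERE (major = 'Biology' OR major = 'History') AND gpa > 2.54

Result:
id | major   | gpa 
---+---------+-----
2  | Biology | 3.43
6  | History | 3.36
7  | History | 3.93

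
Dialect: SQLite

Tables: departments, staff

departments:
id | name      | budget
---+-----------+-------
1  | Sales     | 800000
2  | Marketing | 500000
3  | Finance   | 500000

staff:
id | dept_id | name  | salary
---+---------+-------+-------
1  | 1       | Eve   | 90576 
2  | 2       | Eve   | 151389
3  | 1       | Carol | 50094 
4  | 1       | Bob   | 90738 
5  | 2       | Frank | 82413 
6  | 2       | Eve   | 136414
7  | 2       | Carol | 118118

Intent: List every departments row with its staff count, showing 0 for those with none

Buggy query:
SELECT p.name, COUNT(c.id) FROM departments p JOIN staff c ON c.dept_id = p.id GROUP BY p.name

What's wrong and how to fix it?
Bug: INNER JOIN drops departments rows that have no matching staff rows

Fix: Use LEFT JOIN so parents without children still appear (COUNT(c.id) gives 0)

Corrected query:
SELECT p.name, COUNT(c.id) FROM departments p LEFT JOIN staff c ON c.dept_id = p.id GROUP BY p.name

Result:
name      | COUNT(c.id)
----------+------------
Finance   | 0          
Marketing | 4          
Sales     | 3          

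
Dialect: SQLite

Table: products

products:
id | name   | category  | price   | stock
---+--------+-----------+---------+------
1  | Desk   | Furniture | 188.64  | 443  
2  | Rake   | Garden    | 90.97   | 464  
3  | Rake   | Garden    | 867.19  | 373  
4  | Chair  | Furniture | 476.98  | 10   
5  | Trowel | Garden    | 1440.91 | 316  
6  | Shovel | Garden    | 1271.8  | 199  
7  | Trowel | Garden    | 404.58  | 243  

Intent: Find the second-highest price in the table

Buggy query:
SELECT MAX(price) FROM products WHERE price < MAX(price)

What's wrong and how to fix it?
Bug: The inner MAX is an aggregate inside WHERE, which is not allowed

Fix: Put the inner MAX in a scalar subquery

Corrected query:
SELECT MAX(price) FROM products WHERE price < (SELECT MAX(price) FROM products)

Result:
MAX(price)
----------
1271.8    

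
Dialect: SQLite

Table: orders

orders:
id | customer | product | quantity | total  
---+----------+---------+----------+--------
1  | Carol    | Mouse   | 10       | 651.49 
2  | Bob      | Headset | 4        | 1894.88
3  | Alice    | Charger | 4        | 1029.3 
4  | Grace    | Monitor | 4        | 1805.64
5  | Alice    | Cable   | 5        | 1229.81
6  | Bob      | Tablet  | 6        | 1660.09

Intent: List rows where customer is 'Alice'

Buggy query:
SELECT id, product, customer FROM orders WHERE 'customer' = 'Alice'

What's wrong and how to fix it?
Bug: Single quotes denote string literals in SQL; the column name is being compared as a constant string

Fix: Remove the quotes around the column name (or use double quotes for an identifier)

Corrected query:
SELECT id, product, customer FROM orders WHERE customer = 'Alice'

Result:
id | product | customer
---+---------+---------
3  | Charger | Alice   
5  | Cable   | Alice   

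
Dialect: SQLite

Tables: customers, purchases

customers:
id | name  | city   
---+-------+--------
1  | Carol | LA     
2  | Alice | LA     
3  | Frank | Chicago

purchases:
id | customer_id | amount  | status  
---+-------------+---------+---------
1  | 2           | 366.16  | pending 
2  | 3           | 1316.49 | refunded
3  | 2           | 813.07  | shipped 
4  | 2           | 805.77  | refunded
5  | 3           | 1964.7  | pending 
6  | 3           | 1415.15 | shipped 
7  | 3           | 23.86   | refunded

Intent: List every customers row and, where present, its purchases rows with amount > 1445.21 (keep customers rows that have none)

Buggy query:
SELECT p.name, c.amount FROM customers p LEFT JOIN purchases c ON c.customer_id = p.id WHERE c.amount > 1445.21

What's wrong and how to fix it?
Bug: Filtering c.amount in WHERE discards the NULL rows produced by LEFT JOIN, turning it into an inner join

Fix: Move the right-table condition into the ON clause so unmatched parents are kept

Corrected query:
SELECT p.name, c.amount FROM customers p LEFT JOIN purchases c ON c.customer_id = p.id AND c.amount > 1445.21

Result:
name  | amount
------+-------
Carol | NULL  
Alice | NULL  
Frank | 1964.7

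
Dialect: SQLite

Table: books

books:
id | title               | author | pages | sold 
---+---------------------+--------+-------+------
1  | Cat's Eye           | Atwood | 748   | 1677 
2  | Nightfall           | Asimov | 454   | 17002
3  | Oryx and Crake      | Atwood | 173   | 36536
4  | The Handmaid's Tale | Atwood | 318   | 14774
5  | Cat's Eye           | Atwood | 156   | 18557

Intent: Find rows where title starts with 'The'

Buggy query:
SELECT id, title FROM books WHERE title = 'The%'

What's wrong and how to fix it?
Bug: '=' compares the literal string including the % character; pattern matching needs LIKE

Fix: Replace '=' with LIKE so 'The%' is treated as a pattern

Corrected query:
SELECT id, title FROM books WHERE title LIKE 'The%'

Result:
id | title              
---+--------------------
4  | The Handmaid's Tale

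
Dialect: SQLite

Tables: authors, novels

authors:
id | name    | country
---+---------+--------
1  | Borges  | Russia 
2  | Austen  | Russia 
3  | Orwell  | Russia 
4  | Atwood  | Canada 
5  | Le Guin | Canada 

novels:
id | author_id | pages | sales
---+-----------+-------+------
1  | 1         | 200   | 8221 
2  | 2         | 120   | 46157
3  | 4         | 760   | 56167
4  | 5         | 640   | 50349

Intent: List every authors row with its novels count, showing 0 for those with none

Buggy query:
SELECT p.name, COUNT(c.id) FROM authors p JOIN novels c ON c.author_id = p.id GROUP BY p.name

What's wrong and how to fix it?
Bug: INNER JOIN drops authors rows that have no matching novels rows

Fix: Switch to LEFT JOIN to retain unmatched parent rows

Corrected query:
SELECT p.name, COUNT(c.id) FROM authors p LEFT JOIN novels c ON c.author_id = p.id GROUP BY p.name

Result:
name    | COUNT(c.id)
--------+------------
Atwood  | 1          
Austen  | 1          
Borges  | 1          
Le Guin | 1          
Orwell  | 0          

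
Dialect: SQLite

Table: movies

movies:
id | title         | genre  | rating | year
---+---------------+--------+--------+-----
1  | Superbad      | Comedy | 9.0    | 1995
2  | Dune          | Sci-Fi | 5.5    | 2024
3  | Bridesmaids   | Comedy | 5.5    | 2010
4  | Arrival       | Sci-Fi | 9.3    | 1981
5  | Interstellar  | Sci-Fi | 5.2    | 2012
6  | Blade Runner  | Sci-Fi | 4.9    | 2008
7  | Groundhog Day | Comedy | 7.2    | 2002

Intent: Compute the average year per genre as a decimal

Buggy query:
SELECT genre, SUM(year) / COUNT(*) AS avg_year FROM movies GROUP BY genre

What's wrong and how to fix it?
Bug: SUM(year) and COUNT(*) are both integers; the division truncates the fractional part

Fix: Multiply by 1.0 (or CAST to REAL) to force floating-point division

Corrected query:
SELECT genre, SUM(year) * 1.0 / COUNT(*) AS avg_year FROM movies GROUP BY genre

Result:
genre  | avg_year   
-------+------------
Comedy | 2002.333333
Sci-Fi | 2006.25    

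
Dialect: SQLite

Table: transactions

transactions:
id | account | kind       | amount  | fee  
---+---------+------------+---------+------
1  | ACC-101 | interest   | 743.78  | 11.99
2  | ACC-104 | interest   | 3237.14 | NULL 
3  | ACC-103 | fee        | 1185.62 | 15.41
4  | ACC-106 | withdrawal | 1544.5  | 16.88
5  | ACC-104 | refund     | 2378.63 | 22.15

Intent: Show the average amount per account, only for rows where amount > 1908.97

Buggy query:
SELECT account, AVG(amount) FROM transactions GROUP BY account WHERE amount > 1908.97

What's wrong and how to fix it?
Bug: Row-level WHERE must come before GROUP BY in the clause order

Fix: Place WHERE between FROM and GROUP BY

Corrected query:
SELECT account, AVG(amount) FROM transactions WHERE amount > 1908.97 GROUP BY account

Result:
account | AVG(amount)
--------+------------
ACC-104 | 2807.885   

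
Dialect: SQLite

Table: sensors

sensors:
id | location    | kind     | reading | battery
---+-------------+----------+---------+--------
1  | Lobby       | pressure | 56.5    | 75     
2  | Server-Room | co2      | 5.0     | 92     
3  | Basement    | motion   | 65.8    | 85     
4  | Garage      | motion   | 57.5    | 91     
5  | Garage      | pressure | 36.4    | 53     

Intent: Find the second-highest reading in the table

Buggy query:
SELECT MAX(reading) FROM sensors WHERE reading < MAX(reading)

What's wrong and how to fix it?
Bug: MAX(reading) on the right of the comparison is an aggregate-in-WHERE error

Fix: Compute the overall MAX in a subquery, then take MAX of rows below it

Corrected query:
SELECT MAX(reading) FROM sensors WHERE reading < (SELECT MAX(reading) FROM sensors)

Result:
MAX(reading)
------------
57.5        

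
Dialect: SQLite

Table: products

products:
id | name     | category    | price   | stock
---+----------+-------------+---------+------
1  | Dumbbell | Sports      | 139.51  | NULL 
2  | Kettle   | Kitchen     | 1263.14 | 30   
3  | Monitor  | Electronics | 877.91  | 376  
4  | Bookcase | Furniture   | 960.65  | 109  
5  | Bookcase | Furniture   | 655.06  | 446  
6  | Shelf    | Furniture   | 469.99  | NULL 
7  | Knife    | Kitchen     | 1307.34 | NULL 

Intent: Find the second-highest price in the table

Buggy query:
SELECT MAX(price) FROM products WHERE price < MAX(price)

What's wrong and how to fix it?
Bug: MAX(price) on the right of the comparison is an aggregate-in-WHERE error

Fix: Compute the overall MAX in a subquery, then take MAX of rows below it

Corrected query:
SELECT MAX(price) FROM products WHERE price < (SELECT MAX(price) FROM products)

Result:
MAX(price)
----------
1263.14   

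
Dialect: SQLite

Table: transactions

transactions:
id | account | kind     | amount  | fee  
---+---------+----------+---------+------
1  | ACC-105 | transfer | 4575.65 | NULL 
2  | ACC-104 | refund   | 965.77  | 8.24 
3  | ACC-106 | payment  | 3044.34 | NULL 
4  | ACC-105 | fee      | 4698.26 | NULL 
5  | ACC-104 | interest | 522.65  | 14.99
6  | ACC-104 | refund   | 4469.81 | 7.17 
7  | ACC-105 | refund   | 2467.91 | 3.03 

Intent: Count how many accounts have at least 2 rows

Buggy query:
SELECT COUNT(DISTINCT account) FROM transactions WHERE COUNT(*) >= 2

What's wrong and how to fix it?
Bug: COUNT(*) cannot appear in WHERE; the per-group count doesn't exist yet

Fix: Use a subquery that GROUPs and filters with HAVING, then count its rows

Corrected query:
SELECT COUNT(*) FROM (SELECT account FROM transactions GROUP BY account HAVING COUNT(*) >= 2)

Result:
COUNT(*)
--------
2       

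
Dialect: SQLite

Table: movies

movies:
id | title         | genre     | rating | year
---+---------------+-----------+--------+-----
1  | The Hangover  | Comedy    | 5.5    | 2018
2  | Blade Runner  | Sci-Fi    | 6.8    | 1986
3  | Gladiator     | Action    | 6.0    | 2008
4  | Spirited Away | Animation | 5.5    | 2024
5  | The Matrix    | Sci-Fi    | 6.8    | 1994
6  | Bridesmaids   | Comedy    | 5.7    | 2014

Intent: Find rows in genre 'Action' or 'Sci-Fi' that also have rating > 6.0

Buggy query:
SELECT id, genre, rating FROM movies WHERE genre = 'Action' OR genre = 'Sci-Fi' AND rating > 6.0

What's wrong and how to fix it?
Bug: AND binds tighter than OR, so this parses as genre = 'Action' OR (genre = 'Sci-Fi' AND rating > 6.0)

Fix: Group the OR with parentheses (or use IN), then AND the threshold

Corrected query:
SELECT id, genre, rating FROM movies WHERE (genre = 'Action' OR genre = 'Sci-Fi') AND rating > 6.0

Result:
id | genre  | rating
---+--------+-------
2  | Sci-Fi | 6.8   
5  | Sci-Fi | 6.8   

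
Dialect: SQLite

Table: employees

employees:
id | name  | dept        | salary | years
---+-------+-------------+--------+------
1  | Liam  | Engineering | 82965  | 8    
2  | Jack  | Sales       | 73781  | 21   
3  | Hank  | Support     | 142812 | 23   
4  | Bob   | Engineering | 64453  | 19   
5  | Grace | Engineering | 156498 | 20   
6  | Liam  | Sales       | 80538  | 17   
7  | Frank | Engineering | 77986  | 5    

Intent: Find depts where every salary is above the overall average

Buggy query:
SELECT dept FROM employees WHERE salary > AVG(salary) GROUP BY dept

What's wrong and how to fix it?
Bug: AVG() is an aggregate; it can't sit directly in WHERE

Fix: Compute the overall average in a scalar subquery and compare each group's MIN against it in HAVING

Corrected query:
SELECT dept FROM employees GROUP BY dept HAVING MIN(salary) > (SELECT AVG(salary) FROM employees)

Result:
dept   
-------
Support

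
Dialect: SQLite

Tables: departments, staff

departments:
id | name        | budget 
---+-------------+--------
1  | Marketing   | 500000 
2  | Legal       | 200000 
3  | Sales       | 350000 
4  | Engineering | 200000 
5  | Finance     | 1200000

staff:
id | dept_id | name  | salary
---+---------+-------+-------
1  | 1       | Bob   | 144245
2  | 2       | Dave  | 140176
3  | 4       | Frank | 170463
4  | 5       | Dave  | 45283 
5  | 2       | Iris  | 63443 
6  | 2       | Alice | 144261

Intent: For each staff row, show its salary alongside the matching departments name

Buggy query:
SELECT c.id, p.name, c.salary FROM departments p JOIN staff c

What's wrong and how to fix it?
Bug: JOIN with no ON clause produces a cartesian product; every staff row pairs with every departments row

Fix: Add ON c.dept_id = p.id to the JOIN

Corrected query:
SELECT c.id, p.name, c.salary FROM departments p JOIN staff c ON c.dept_id = p.id

Result:
id | name        | salary
---+-------------+-------
1  | Marketing   | 144245
2  | Legal       | 140176
3  | Engineering | 170463
4  | Finance     | 45283 
5  | Legal       | 63443 
6  | Legal       | 144261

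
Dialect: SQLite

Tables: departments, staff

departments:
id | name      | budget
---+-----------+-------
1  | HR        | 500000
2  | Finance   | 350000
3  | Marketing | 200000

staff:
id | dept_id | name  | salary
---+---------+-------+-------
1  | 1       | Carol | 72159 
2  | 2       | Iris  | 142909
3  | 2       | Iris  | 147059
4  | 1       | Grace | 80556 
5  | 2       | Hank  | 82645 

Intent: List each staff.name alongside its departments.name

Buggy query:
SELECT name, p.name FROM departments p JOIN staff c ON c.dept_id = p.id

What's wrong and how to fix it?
Bug: Both tables have a 'name' column; the unqualified reference is ambiguous

Fix: Prefix ambiguous columns with the table alias

Corrected query:
SELECT c.name, p.name FROM departments p JOIN staff c ON c.dept_id = p.id

Result:
name  | name   
------+--------
Carol | HR     
Iris  | Finance
Iris  | Finance
Grace | HR     
Hank  | Finance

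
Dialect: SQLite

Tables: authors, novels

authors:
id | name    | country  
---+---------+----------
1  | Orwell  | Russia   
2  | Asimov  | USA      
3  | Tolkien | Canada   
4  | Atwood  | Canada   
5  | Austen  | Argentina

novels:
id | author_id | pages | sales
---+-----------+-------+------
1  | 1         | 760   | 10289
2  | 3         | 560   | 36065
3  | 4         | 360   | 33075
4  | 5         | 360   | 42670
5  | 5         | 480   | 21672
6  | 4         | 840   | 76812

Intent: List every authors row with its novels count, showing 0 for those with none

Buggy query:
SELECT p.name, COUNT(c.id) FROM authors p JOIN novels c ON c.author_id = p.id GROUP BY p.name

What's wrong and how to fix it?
Bug: INNER JOIN drops authors rows that have no matching novels rows

Fix: Switch to LEFT JOIN to retain unmatched parent rows

Corrected query:
SELECT p.name, COUNT(c.id) FROM authors p LEFT JOIN novels c ON c.author_id = p.id GROUP BY p.name

Result:
name    | COUNT(c.id)
--------+------------
Asimov  | 0          
Atwood  | 2          
Austen  | 2          
Orwell  | 1          
Tolkien | 1          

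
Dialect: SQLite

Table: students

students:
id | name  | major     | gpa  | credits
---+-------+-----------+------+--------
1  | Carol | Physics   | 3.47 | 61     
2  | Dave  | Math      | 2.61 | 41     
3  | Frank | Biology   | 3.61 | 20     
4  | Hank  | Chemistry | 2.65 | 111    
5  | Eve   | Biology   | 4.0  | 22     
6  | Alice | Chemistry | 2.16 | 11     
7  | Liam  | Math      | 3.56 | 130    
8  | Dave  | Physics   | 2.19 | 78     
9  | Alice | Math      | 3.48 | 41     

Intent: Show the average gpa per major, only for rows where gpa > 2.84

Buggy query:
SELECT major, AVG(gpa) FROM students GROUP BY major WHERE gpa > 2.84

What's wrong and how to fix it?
Bug: Row-level WHERE must come before GROUP BY in the clause order

Fix: Place WHERE between FROM and GROUP BY

Corrected query:
SELECT major, AVG(gpa) FROM students WHERE gpa > 2.84 GROUP BY major

Result:
major   | AVG(gpa)
--------+---------
Biology | 3.805   
Math    | 3.52    
Physics | 3.47    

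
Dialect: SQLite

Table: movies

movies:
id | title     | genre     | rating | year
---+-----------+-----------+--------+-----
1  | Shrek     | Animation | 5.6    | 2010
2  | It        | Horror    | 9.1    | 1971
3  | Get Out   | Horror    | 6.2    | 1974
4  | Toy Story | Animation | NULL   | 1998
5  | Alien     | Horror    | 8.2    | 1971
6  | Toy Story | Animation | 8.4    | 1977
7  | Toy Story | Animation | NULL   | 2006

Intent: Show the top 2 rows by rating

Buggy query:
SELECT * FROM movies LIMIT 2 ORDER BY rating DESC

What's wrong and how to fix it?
Bug: ORDER BY cannot follow LIMIT; LIMIT is the final clause

Fix: Swap the clauses: ORDER BY first, then LIMIT

Corrected query:
SELECT * FROM movies ORDER BY rating DESC LIMIT 2

Result:
id | title     | genre     | rating | year
---+-----------+-----------+--------+-----
2  | It        | Horror    | 9.1    | 1971
6  | Toy Story | Animation | 8.4    | 1977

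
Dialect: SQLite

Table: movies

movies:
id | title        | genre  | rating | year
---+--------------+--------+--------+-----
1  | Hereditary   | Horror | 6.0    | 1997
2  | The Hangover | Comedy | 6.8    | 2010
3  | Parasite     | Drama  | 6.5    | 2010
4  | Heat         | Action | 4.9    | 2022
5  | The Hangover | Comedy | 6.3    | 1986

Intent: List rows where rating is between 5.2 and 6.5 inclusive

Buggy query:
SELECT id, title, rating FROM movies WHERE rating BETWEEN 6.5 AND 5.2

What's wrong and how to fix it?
Bug: BETWEEN expects the lower bound first; with 6.5 AND 5.2 the range is empty

Fix: Write BETWEEN 5.2 AND 6.5

Corrected query:
SELECT id, title, rating FROM movies WHERE rating BETWEEN 5.2 AND 6.5

Result:
id | title        | rating
---+--------------+-------
1  | Hereditary   | 6     
3  | Parasite     | 6.5   
5  | The Hangover | 6.3   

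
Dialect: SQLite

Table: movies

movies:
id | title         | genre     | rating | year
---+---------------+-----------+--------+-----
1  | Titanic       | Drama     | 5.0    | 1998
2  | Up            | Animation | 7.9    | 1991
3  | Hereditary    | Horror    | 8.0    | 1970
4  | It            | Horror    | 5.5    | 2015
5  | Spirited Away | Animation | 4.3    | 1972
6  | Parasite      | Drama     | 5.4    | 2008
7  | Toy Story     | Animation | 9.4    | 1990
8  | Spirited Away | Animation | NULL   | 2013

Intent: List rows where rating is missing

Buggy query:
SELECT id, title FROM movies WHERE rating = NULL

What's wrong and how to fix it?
Bug: Comparing to NULL with '=' never matches; NULL = NULL is unknown, not true

Fix: Replace '= NULL' with 'IS NULL'

Corrected query:
SELECT id, title FROM movies WHERE rating IS NULL

Result:
id | title        
---+--------------
8  | Spirited Away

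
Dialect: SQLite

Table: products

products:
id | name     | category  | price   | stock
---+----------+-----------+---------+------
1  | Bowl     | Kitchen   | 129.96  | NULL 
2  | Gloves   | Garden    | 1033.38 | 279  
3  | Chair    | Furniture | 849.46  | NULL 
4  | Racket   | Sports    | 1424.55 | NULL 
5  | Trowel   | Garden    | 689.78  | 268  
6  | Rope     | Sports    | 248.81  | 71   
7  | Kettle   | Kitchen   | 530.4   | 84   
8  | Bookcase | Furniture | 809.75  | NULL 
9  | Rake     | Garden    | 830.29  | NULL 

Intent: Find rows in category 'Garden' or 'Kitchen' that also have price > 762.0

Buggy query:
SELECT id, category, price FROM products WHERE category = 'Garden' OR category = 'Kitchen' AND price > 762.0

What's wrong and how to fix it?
Bug: AND binds tighter than OR, so this parses as category = 'Garden' OR (category = 'Kitchen' AND price > 762.0)

Fix: Add parentheses around the OR so the AND applies to both alternatives

Corrected query:
SELECT id, category, price FROM products WHERE (category = 'Garden' OR category = 'Kitchen') AND price > 762.0

Result:
id | category | price  
---+----------+--------
2  | Garden   | 1033.38
9  | Garden   | 830.29 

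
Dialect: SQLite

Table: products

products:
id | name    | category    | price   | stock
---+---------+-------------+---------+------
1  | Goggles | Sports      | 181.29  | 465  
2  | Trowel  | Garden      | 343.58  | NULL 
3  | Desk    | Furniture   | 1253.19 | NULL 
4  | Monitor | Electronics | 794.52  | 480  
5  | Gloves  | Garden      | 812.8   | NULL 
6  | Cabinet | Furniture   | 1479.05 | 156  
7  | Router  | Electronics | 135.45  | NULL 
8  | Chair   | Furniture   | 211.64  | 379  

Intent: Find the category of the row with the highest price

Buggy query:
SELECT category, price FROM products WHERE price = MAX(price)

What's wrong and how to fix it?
Bug: MAX(price) is an aggregate and cannot be used directly in WHERE

Fix: Use a subquery: WHERE price = (SELECT MAX(price) FROM products)

Corrected query:
SELECT category, price FROM products WHERE price = (SELECT MAX(price) FROM products)

Result:
category  | price  
----------+--------
Furniture | 1479.05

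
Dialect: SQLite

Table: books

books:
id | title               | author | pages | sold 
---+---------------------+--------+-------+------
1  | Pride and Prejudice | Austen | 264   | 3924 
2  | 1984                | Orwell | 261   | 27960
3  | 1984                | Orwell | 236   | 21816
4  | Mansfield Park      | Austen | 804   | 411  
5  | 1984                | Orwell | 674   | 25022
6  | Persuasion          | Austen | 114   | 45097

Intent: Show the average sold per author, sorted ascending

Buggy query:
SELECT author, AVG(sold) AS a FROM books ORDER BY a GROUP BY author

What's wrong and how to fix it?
Bug: GROUP BY must precede ORDER BY

Fix: Move ORDER BY to the end, after GROUP BY

Corrected query:
SELECT author, AVG(sold) AS a FROM books GROUP BY author ORDER BY a

Result:
author | a           
-------+-------------
Austen | 16477.333333
Orwell | 24932.666667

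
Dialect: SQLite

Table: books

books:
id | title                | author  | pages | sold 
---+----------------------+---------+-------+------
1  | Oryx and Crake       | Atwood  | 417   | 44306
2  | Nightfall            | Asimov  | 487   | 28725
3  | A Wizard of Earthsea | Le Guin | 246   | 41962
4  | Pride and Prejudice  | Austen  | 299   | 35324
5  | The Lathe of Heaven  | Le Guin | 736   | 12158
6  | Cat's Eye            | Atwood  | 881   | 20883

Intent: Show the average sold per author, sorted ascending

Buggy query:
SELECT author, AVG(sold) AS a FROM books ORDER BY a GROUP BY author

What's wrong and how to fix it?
Bug: ORDER BY appears before GROUP BY; SQL clause order requires GROUP BY first

Fix: Reorder: SELECT … FROM … GROUP BY … ORDER BY …

Corrected query:
SELECT author, AVG(sold) AS a FROM books GROUP BY author ORDER BY a

Result:
author  | a      
--------+--------
Le Guin | 27060  
Asimov  | 28725  
Atwood  | 32594.5
Austen  | 35324  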